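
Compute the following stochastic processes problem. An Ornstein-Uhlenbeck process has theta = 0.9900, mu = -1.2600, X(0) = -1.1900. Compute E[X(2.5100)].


E[X(t)] = mu + (X(0) - mu)*exp(-theta*t)
= -1.2600 + (-1.1900 - -1.2600)*exp(-0.9900*2.5100)
= -1.2600 + 0.0700 * 0.0833
= -1.2542

-1.2542


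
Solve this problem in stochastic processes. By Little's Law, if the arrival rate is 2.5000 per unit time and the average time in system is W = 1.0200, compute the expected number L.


Little's Law: L = lambda * W
= 2.5000 * 1.0200
= 2.5500

2.5500


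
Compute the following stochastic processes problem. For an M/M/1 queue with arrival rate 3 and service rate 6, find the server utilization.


rho = lambda/mu
= 3/6
= 0.5000

0.5000


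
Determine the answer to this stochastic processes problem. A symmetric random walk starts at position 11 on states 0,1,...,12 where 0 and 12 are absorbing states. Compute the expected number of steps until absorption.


For symmetric RW on 0,...,N with absorbing barriers, E(i) = i*(N-i)
E(11) = 11 * 1 = 11

11


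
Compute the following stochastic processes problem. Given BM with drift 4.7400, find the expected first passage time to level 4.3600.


Expected first passage time = a/mu
= 4.3600/4.7400
= 0.9198

0.9198


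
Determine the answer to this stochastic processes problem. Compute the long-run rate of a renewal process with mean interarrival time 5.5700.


Long-run renewal rate = 1/E(X)
= 1/5.5700
= 0.1795

0.1795


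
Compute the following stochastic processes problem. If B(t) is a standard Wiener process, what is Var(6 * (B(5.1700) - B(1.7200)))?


Var(alpha*(B(t)-B(s))) = alpha^2 * (t-s)
= 6^2 * (5.1700 - 1.7200)
= 36 * 3.4500
= 124.2000

124.2000


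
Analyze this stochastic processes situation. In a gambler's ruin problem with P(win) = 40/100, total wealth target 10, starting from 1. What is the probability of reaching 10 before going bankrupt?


Gambler's ruin formula:
r = q/p = 0.6000/0.4000 = 1.5000
P(win) = (1 - r^i)/(1 - r^N)
= (1 - 1.5000^1)/(1 - 1.5000^10)
= 0.0088

0.0088


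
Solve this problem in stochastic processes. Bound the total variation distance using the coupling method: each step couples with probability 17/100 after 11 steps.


TV distance bound <= (1-delta)^n
= (1 - 0.1700)^11
= 0.8300^11
= 0.1288

0.1288


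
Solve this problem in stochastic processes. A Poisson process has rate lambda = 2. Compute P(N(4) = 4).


P(N(t)=k) = (lambda*t)^k * exp(-lambda*t) / k!
lambda*t = 8
= 8^4 * exp(-8) / 4!
= 4096 * 3.3546e-04 / 24
= 0.0573

0.0573


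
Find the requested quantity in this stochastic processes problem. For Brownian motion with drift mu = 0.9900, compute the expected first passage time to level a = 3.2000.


Expected first passage time = a/mu
= 3.2000/0.9900
= 3.2323

3.2323


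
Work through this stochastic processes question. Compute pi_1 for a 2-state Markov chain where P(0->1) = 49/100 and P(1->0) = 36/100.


Stationary distribution: pi_0 = p10/(p01+p10), pi_1 = p01/(p01+p10)
p01 = 0.4900, p10 = 0.3600
pi_1 = 0.5765

0.5765


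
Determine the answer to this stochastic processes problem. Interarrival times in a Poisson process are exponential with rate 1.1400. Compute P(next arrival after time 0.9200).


P(X > t) = exp(-lambda * t)
= exp(-1.1400 * 0.9200)
= exp(-1.0488) = 0.3504

0.3504


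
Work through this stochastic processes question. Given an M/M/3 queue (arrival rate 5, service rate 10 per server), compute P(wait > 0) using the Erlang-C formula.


a = lambda/mu = 0.5000
rho = a/c = 0.1667
Erlang-C formula applied:
C(c,a) = 0.0152

0.0152


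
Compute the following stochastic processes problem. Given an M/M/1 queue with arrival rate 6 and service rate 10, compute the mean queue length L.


rho = 6/10 = 0.6000
L = rho/(1-rho)
= 0.6000/0.4000
= 1.5000

1.5000


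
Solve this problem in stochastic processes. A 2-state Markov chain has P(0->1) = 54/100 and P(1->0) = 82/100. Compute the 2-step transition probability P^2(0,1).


Computing P^2 by matrix multiplication.
P = [[0.4600, 0.5400], [0.8200, 0.1800]]
After raising P to the power 2:
P^2(0,1) = 0.3456

0.3456


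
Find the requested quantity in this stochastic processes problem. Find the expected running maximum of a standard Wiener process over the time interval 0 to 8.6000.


E(max B(s)) = sqrt(2t/pi)
= sqrt(2*8.6000/pi)
= sqrt(5.4749)
= 2.3399

2.3399


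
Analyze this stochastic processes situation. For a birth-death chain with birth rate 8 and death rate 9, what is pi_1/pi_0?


For birth-death process, pi_n/pi_0 = (lambda/mu)^n
= (8/9)^1
= 0.8889

0.8889


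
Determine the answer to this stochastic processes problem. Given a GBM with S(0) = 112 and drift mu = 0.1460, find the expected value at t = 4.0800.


E[S(t)] = S(0) * exp(mu * t)
= 112 * exp(0.1460 * 4.0800)
= 112 * 1.8143
= 203.1976

203.1976


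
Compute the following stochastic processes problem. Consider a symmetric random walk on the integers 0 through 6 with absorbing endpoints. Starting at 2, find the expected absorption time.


For symmetric RW on 0,...,N with absorbing barriers, E(i) = i*(N-i)
E(2) = 2 * 4 = 8

8


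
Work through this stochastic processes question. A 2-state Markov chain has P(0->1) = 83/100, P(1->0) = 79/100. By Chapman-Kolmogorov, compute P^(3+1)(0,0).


P^4 = P^3 * P^1
Computing via matrix multiplication of the transition matrix.
Entry (0,0) of P^4 = 0.5634

0.5634


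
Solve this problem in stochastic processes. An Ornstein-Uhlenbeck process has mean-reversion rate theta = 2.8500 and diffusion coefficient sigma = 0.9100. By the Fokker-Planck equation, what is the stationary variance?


Stationary variance = sigma^2 / (2*theta)
= 0.9100^2 / (2*2.8500)
= 0.8281 / 5.7000
= 0.1453

0.1453


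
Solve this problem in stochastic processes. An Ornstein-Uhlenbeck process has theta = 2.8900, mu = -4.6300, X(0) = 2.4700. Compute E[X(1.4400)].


E[X(t)] = mu + (X(0) - mu)*exp(-theta*t)
= -4.6300 + (2.4700 - -4.6300)*exp(-2.8900*1.4400)
= -4.6300 + 7.1000 * 0.0156
= -4.5194

-4.5194


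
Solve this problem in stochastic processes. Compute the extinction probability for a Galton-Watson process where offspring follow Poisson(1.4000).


Since mu = 1.4000 > 1, extinction prob q < 1.
Solve s = exp(mu*(s-1)) iteratively.
q = 0.4890

0.4890


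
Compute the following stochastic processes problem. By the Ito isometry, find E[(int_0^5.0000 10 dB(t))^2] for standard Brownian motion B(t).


By Ito isometry: E[(int f dB)^2] = int f^2 dt
= 10^2 * 5.0000
= 100 * 5.0000 = 500.0000

500.0000


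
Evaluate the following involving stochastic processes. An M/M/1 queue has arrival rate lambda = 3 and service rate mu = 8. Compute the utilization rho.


rho = lambda/mu
= 3/8
= 0.3750

0.3750


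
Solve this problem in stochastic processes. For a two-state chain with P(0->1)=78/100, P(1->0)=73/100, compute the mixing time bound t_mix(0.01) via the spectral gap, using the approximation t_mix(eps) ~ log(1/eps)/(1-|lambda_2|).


lambda_2 = |1 - p01 - p10| = |1 - 0.7800 - 0.7300| = 0.5100
t_mix ~ log(1/eps)/(1 - |lambda_2|)
= log(100)/(1 - 0.5100) = 4.6052/0.4900
= 9.3983

9.3983


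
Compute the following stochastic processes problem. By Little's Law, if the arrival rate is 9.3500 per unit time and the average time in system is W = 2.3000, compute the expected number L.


Little's Law: L = lambda * W
= 9.3500 * 2.3000
= 21.5050

21.5050


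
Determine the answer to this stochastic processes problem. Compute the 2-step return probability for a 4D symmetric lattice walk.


P(return in 2 steps) = P(reverse first step) = 1/(2d)
= 1/8
= 0.1250

0.1250


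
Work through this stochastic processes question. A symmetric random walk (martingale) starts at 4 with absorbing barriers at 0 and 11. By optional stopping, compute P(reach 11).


By optional stopping theorem: E(M at tau) = M(0) = 4
P(hit 11)*11 + P(hit 0)*0 = 4
P(hit 11) = (4 - 0)/(11 - 0) = 4/11 = 0.3636

0.3636


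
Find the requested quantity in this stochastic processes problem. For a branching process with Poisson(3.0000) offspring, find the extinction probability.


Since mu = 3.0000 > 1, extinction prob q < 1.
Solve s = exp(mu*(s-1)) iteratively.
q = 0.0595

0.0595


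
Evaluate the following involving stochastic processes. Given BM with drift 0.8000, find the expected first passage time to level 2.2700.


Expected first passage time = a/mu
= 2.2700/0.8000
= 2.8375

2.8375


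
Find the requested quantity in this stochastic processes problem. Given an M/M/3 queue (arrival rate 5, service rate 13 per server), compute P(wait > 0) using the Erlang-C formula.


a = lambda/mu = 0.3846
rho = a/c = 0.1282
Erlang-C formula applied:
C(c,a) = 0.0074

0.0074


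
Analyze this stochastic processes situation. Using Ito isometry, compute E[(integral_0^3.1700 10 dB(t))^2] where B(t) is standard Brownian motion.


By Ito isometry: E[(int f dB)^2] = int f^2 dt
= 10^2 * 3.1700
= 100 * 3.1700 = 317.0000

317.0000


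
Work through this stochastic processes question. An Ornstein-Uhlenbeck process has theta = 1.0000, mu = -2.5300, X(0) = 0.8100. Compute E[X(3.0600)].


E[X(t)] = mu + (X(0) - mu)*exp(-theta*t)
= -2.5300 + (0.8100 - -2.5300)*exp(-1.0000*3.0600)
= -2.5300 + 3.3400 * 0.0469
= -2.3734

-2.3734


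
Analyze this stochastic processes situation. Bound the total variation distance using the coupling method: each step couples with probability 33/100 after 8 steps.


TV distance bound <= (1-delta)^n
= (1 - 0.3300)^8
= 0.6700^8
= 0.0406

0.0406


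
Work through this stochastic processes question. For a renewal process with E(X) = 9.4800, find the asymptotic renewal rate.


Long-run renewal rate = 1/E(X)
= 1/9.4800
= 0.1055

0.1055


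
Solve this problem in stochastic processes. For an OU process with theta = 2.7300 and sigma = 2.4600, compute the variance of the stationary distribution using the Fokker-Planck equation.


Stationary variance = sigma^2 / (2*theta)
= 2.4600^2 / (2*2.7300)
= 6.0516 / 5.4600
= 1.1084

1.1084


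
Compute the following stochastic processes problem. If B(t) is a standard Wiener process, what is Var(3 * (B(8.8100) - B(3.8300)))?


Var(alpha*(B(t)-B(s))) = alpha^2 * (t-s)
= 3^2 * (8.8100 - 3.8300)
= 9 * 4.9800
= 44.8200

44.8200


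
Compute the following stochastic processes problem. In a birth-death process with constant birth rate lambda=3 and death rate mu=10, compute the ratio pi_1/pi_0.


For birth-death process, pi_n/pi_0 = (lambda/mu)^n
= (3/10)^1
= 0.3000

0.3000


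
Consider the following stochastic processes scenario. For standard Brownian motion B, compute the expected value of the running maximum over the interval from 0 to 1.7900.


E(max B(s)) = sqrt(2t/pi)
= sqrt(2*1.7900/pi)
= sqrt(1.1395)
= 1.0675

1.0675


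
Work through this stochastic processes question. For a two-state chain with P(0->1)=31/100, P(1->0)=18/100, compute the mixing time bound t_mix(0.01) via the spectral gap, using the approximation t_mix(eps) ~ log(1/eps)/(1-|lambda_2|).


lambda_2 = |1 - p01 - p10| = |1 - 0.3100 - 0.1800| = 0.5100
t_mix ~ log(1/eps)/(1 - |lambda_2|)
= log(100)/(1 - 0.5100) = 4.6052/0.4900
= 9.3983

9.3983


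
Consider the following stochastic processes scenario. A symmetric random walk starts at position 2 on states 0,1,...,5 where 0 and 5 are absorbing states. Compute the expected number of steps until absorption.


For symmetric RW on 0,...,N with absorbing barriers, E(i) = i*(N-i)
E(2) = 2 * 3 = 6

6


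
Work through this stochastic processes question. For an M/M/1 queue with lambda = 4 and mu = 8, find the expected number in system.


rho = 4/8 = 0.5000
L = rho/(1-rho)
= 0.5000/0.5000
= 1.0000

1.0000


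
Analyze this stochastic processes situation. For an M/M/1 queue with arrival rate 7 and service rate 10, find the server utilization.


rho = lambda/mu
= 7/10
= 0.7000

0.7000


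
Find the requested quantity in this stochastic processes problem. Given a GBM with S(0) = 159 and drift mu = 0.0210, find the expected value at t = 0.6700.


E[S(t)] = S(0) * exp(mu * t)
= 159 * exp(0.0210 * 0.6700)
= 159 * 1.0142
= 161.2529

161.2529


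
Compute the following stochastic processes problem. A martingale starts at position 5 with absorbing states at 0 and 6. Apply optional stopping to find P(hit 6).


By optional stopping theorem: E(M at tau) = M(0) = 5
P(hit 6)*6 + P(hit 0)*0 = 5
P(hit 6) = (5 - 0)/(6 - 0) = 5/6 = 0.8333

0.8333


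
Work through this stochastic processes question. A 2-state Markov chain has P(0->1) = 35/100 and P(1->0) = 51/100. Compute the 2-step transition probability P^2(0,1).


Computing P^2 by matrix multiplication.
P = [[0.6500, 0.3500], [0.5100, 0.4900]]
After raising P to the power 2:
P^2(0,1) = 0.3990

0.3990


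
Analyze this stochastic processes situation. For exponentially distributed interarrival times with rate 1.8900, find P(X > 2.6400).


P(X > t) = exp(-lambda * t)
= exp(-1.8900 * 2.6400)
= exp(-4.9896) = 0.0068

0.0068


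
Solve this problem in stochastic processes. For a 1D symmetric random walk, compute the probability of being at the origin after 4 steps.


P(S(4) = 0) = C(4,2) / 4^2
= 6 / 16
= 0.3750

0.3750


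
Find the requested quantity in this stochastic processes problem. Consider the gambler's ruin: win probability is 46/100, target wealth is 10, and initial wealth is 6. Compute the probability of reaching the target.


Gambler's ruin formula:
r = q/p = 0.5400/0.4600 = 1.1739
P(win) = (1 - r^i)/(1 - r^N)
= (1 - 1.1739^6)/(1 - 1.1739^10)
= 0.4073

0.4073


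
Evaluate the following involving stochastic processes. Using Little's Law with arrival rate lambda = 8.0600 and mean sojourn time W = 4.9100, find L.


Little's Law: L = lambda * W
= 8.0600 * 4.9100
= 39.5746

39.5746


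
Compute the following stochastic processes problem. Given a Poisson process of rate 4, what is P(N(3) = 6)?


P(N(t)=k) = (lambda*t)^k * exp(-lambda*t) / k!
lambda*t = 12
= 12^6 * exp(-12) / 6!
= 2985984 * 6.1442e-06 / 720
= 0.0255

0.0255


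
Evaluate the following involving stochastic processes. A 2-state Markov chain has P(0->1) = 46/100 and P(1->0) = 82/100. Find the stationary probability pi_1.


Stationary distribution: pi_0 = p10/(p01+p10), pi_1 = p01/(p01+p10)
p01 = 0.4600, p10 = 0.8200
pi_1 = 0.3594

0.3594


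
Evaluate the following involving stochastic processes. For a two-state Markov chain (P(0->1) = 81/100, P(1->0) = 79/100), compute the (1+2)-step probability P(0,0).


P^3 = P^1 * P^2
Computing via matrix multiplication of the transition matrix.
Entry (0,0) of P^3 = 0.3844

0.3844


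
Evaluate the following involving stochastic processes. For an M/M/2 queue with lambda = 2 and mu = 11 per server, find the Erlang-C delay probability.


a = lambda/mu = 0.1818
rho = a/c = 0.0909
Erlang-C formula applied:
C(c,a) = 0.0152

0.0152


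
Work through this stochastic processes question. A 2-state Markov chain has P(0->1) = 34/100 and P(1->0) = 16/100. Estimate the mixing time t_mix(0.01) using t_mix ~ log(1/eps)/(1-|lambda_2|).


lambda_2 = |1 - p01 - p10| = |1 - 0.3400 - 0.1600| = 0.5000
t_mix ~ log(1/eps)/(1 - |lambda_2|)
= log(100)/(1 - 0.5000) = 4.6052/0.5000
= 9.2103

9.2103


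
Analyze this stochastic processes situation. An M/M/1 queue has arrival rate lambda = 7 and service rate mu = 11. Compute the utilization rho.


rho = lambda/mu
= 7/11
= 0.6364

0.6364


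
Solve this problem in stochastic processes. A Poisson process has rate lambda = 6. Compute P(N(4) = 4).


P(N(t)=k) = (lambda*t)^k * exp(-lambda*t) / k!
lambda*t = 24
= 24^4 * exp(-24) / 4!
= 331776 * 3.7751e-11 / 24
= 5.2187e-07

5.2187e-07


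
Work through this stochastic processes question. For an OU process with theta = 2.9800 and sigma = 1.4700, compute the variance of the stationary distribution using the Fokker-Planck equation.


Stationary variance = sigma^2 / (2*theta)
= 1.4700^2 / (2*2.9800)
= 2.1609 / 5.9600
= 0.3626

0.3626


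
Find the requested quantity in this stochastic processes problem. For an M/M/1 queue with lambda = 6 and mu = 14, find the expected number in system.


rho = 6/14 = 0.4286
L = rho/(1-rho)
= 0.4286/0.5714
= 0.7500

0.7500


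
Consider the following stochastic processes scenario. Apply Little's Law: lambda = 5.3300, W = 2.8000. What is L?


Little's Law: L = lambda * W
= 5.3300 * 2.8000
= 14.9240

14.9240


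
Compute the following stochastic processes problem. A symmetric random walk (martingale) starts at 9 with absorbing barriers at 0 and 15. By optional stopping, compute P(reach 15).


By optional stopping theorem: E(M at tau) = M(0) = 9
P(hit 15)*15 + P(hit 0)*0 = 9
P(hit 15) = (9 - 0)/(15 - 0) = 3/5 = 0.6000

0.6000


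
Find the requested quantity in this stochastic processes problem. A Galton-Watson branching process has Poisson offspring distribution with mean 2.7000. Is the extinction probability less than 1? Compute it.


Since mu = 2.7000 > 1, extinction prob q < 1.
Solve s = exp(mu*(s-1)) iteratively.
q = 0.0844

0.0844


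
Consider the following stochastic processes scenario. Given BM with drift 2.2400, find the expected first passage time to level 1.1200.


Expected first passage time = a/mu
= 1.1200/2.2400
= 0.5000

0.5000


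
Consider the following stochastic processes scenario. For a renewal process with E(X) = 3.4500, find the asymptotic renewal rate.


Long-run renewal rate = 1/E(X)
= 1/3.4500
= 0.2899

0.2899


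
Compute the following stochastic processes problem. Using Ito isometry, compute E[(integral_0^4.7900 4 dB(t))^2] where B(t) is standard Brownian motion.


By Ito isometry: E[(int f dB)^2] = int f^2 dt
= 4^2 * 4.7900
= 16 * 4.7900 = 76.6400

76.6400


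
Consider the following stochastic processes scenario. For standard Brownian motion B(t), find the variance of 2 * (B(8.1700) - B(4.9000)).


Var(alpha*(B(t)-B(s))) = alpha^2 * (t-s)
= 2^2 * (8.1700 - 4.9000)
= 4 * 3.2700
= 13.0800

13.0800


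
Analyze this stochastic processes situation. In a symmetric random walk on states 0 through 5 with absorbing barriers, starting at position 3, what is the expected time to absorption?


For symmetric RW on 0,...,N with absorbing barriers, E(i) = i*(N-i)
E(3) = 3 * 2 = 6

6


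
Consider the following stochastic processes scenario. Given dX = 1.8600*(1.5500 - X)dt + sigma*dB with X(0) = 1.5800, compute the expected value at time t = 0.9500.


E[X(t)] = mu + (X(0) - mu)*exp(-theta*t)
= 1.5500 + (1.5800 - 1.5500)*exp(-1.8600*0.9500)
= 1.5500 + 0.0300 * 0.1708
= 1.5551

1.5551


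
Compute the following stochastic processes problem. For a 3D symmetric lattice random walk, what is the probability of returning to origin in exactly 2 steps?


P(return in 2 steps) = P(reverse first step) = 1/(2d)
= 1/6
= 0.1667

0.1667


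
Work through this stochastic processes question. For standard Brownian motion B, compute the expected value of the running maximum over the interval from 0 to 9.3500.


E(max B(s)) = sqrt(2t/pi)
= sqrt(2*9.3500/pi)
= sqrt(5.9524)
= 2.4398

2.4398


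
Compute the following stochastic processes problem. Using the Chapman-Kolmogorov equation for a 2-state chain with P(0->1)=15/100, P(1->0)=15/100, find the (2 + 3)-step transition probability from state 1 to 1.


P^5 = P^2 * P^3
Computing via matrix multiplication of the transition matrix.
Entry (1,1) of P^5 = 0.5840

0.5840


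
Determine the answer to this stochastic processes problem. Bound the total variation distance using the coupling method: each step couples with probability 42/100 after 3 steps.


TV distance bound <= (1-delta)^n
= (1 - 0.4200)^3
= 0.5800^3
= 0.1951

0.1951


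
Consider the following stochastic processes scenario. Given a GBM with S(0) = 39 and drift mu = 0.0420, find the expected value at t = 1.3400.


E[S(t)] = S(0) * exp(mu * t)
= 39 * exp(0.0420 * 1.3400)
= 39 * 1.0579
= 41.2579

41.2579


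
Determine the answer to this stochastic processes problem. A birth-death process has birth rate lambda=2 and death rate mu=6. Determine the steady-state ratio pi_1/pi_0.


For birth-death process, pi_n/pi_0 = (lambda/mu)^n
= (2/6)^1
= 0.3333

0.3333


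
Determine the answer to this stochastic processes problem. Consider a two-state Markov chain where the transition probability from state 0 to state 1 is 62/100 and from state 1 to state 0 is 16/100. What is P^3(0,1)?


Computing P^3 by matrix multiplication.
P = [[0.3800, 0.6200], [0.1600, 0.8400]]
After raising P to the power 3:
P^3(0,1) = 0.7864

0.7864


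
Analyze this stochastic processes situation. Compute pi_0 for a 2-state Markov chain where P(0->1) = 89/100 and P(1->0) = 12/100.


Stationary distribution: pi_0 = p10/(p01+p10), pi_1 = p01/(p01+p10)
p01 = 0.8900, p10 = 0.1200
pi_0 = 0.1188

0.1188


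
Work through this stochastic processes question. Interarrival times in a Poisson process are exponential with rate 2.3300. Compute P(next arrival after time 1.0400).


P(X > t) = exp(-lambda * t)
= exp(-2.3300 * 1.0400)
= exp(-2.4232) = 0.0886

0.0886


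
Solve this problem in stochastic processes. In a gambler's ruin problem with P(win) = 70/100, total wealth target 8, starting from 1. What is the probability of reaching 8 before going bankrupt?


Gambler's ruin formula:
r = q/p = 0.3000/0.7000 = 0.4286
P(win) = (1 - r^i)/(1 - r^N)
= (1 - 0.4286^1)/(1 - 0.4286^8)
= 0.5721

0.5721


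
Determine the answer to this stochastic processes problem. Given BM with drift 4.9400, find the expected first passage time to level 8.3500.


Expected first passage time = a/mu
= 8.3500/4.9400
= 1.6903

1.6903


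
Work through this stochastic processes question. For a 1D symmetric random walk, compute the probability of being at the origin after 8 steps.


P(S(8) = 0) = C(8,4) / 4^4
= 70 / 256
= 0.2734

0.2734


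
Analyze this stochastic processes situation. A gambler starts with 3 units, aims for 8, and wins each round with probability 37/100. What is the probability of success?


Gambler's ruin formula:
r = q/p = 0.6300/0.3700 = 1.7027
P(win) = (1 - r^i)/(1 - r^N)
= (1 - 1.7027^3)/(1 - 1.7027^8)
= 0.0565

0.0565


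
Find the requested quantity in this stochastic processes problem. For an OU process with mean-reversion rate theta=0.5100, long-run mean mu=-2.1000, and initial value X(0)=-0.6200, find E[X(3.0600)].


E[X(t)] = mu + (X(0) - mu)*exp(-theta*t)
= -2.1000 + (-0.6200 - -2.1000)*exp(-0.5100*3.0600)
= -2.1000 + 1.4800 * 0.2100
= -1.7892

-1.7892


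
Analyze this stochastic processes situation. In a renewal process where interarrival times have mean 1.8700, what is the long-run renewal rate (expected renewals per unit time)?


Long-run renewal rate = 1/E(X)
= 1/1.8700
= 0.5348

0.5348


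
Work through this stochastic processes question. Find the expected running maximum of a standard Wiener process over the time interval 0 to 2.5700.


E(max B(s)) = sqrt(2t/pi)
= sqrt(2*2.5700/pi)
= sqrt(1.6361)
= 1.2791

1.2791


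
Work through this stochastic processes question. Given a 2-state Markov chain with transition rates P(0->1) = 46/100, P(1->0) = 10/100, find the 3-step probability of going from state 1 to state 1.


Computing P^3 by matrix multiplication.
P = [[0.5400, 0.4600], [0.1000, 0.9000]]
After raising P to the power 3:
P^3(1,1) = 0.8366

0.8366


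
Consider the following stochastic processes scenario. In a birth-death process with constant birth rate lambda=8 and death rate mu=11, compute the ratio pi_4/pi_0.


For birth-death process, pi_n/pi_0 = (lambda/mu)^n
= (8/11)^4
= 0.2798

0.2798


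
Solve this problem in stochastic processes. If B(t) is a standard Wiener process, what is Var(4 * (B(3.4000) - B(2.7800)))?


Var(alpha*(B(t)-B(s))) = alpha^2 * (t-s)
= 4^2 * (3.4000 - 2.7800)
= 16 * 0.6200
= 9.9200

9.9200


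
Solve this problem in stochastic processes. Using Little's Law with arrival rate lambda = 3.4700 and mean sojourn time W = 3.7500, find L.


Little's Law: L = lambda * W
= 3.4700 * 3.7500
= 13.0125

13.0125


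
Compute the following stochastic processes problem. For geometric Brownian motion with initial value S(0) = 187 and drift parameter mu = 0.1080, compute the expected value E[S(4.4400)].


E[S(t)] = S(0) * exp(mu * t)
= 187 * exp(0.1080 * 4.4400)
= 187 * 1.6153
= 302.0609

302.0609


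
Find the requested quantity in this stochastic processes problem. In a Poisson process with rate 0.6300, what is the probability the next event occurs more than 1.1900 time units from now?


P(X > t) = exp(-lambda * t)
= exp(-0.6300 * 1.1900)
= exp(-0.7497) = 0.4725

0.4725


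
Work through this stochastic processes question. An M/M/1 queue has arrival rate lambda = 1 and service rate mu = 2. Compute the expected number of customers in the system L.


rho = 1/2 = 0.5000
L = rho/(1-rho)
= 0.5000/0.5000
= 1.0000

1.0000


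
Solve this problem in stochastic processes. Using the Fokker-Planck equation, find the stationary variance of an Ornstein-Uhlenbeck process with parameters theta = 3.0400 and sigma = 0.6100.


Stationary variance = sigma^2 / (2*theta)
= 0.6100^2 / (2*3.0400)
= 0.3721 / 6.0800
= 0.0612

0.0612


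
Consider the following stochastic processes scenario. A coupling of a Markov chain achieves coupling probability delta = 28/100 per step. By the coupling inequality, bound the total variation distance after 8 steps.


TV distance bound <= (1-delta)^n
= (1 - 0.2800)^8
= 0.7200^8
= 0.0722

0.0722


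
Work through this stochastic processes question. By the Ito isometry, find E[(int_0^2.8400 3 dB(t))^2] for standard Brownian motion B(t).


By Ito isometry: E[(int f dB)^2] = int f^2 dt
= 3^2 * 2.8400
= 9 * 2.8400 = 25.5600

25.5600


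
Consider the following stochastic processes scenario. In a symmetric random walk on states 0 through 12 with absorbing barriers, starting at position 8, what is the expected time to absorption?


For symmetric RW on 0,...,N with absorbing barriers, E(i) = i*(N-i)
E(8) = 8 * 4 = 32

32


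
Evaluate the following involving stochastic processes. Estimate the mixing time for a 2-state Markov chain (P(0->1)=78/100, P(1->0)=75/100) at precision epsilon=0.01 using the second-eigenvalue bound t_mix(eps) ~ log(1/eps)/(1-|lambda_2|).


lambda_2 = |1 - p01 - p10| = |1 - 0.7800 - 0.7500| = 0.5300
t_mix ~ log(1/eps)/(1 - |lambda_2|)
= log(100)/(1 - 0.5300) = 4.6052/0.4700
= 9.7982

9.7982


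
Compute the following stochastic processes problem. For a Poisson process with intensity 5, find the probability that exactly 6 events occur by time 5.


P(N(t)=k) = (lambda*t)^k * exp(-lambda*t) / k!
lambda*t = 25
= 25^6 * exp(-25) / 6!
= 244140625 * 1.3888e-11 / 720
= 4.7092e-06

4.7092e-06


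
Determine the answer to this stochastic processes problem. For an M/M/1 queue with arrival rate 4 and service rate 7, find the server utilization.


rho = lambda/mu
= 4/7
= 0.5714

0.5714


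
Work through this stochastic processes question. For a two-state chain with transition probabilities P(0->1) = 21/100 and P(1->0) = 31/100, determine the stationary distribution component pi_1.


Stationary distribution: pi_0 = p10/(p01+p10), pi_1 = p01/(p01+p10)
p01 = 0.2100, p10 = 0.3100
pi_1 = 0.4038

0.4038


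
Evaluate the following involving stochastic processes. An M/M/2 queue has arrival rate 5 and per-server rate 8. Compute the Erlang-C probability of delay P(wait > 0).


a = lambda/mu = 0.6250
rho = a/c = 0.3125
Erlang-C formula applied:
C(c,a) = 0.1488

0.1488


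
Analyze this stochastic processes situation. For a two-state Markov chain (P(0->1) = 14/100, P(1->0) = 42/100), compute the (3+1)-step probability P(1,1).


P^4 = P^3 * P^1
Computing via matrix multiplication of the transition matrix.
Entry (1,1) of P^4 = 0.2781

0.2781


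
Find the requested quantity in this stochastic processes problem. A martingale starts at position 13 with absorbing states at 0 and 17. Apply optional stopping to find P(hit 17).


By optional stopping theorem: E(M at tau) = M(0) = 13
P(hit 17)*17 + P(hit 0)*0 = 13
P(hit 17) = (13 - 0)/(17 - 0) = 13/17 = 0.7647

0.7647


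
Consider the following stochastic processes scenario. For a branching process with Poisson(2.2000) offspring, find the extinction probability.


Since mu = 2.2000 > 1, extinction prob q < 1.
Solve s = exp(mu*(s-1)) iteratively.
q = 0.1563

0.1563


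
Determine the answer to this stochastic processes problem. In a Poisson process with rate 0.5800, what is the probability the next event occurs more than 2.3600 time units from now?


P(X > t) = exp(-lambda * t)
= exp(-0.5800 * 2.3600)
= exp(-1.3688) = 0.2544

0.2544


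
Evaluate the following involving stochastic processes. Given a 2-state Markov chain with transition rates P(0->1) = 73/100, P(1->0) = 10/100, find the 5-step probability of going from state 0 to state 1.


Computing P^5 by matrix multiplication.
P = [[0.2700, 0.7300], [0.1000, 0.9000]]
After raising P to the power 5:
P^5(0,1) = 0.8794

0.8794


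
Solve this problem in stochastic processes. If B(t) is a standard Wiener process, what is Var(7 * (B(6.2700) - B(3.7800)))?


Var(alpha*(B(t)-B(s))) = alpha^2 * (t-s)
= 7^2 * (6.2700 - 3.7800)
= 49 * 2.4900
= 122.0100

122.0100


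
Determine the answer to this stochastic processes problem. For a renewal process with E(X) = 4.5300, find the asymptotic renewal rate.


Long-run renewal rate = 1/E(X)
= 1/4.5300
= 0.2208

0.2208


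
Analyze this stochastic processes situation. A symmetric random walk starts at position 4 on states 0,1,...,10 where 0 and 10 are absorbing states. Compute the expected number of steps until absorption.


For symmetric RW on 0,...,N with absorbing barriers, E(i) = i*(N-i)
E(4) = 4 * 6 = 24

24


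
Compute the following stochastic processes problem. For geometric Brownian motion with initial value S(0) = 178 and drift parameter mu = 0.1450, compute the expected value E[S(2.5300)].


E[S(t)] = S(0) * exp(mu * t)
= 178 * exp(0.1450 * 2.5300)
= 178 * 1.4432
= 256.8863

256.8863


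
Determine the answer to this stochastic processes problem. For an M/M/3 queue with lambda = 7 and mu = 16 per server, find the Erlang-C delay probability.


a = lambda/mu = 0.4375
rho = a/c = 0.1458
Erlang-C formula applied:
C(c,a) = 0.0105

0.0105


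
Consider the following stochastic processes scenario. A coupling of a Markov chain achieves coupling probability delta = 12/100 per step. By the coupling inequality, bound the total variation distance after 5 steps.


TV distance bound <= (1-delta)^n
= (1 - 0.1200)^5
= 0.8800^5
= 0.5277

0.5277


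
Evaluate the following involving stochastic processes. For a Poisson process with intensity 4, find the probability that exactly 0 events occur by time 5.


P(N(t)=k) = (lambda*t)^k * exp(-lambda*t) / k!
lambda*t = 20
= 20^0 * exp(-20) / 0!
= 1 * 2.0612e-09 / 1
= 2.0612e-09

2.0612e-09


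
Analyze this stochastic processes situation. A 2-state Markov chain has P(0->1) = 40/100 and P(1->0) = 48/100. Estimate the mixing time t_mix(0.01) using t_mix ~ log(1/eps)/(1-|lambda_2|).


lambda_2 = |1 - p01 - p10| = |1 - 0.4000 - 0.4800| = 0.1200
t_mix ~ log(1/eps)/(1 - |lambda_2|)
= log(100)/(1 - 0.1200) = 4.6052/0.8800
= 5.2331

5.2331


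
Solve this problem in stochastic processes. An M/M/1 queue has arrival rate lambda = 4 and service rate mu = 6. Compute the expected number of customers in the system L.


rho = 4/6 = 0.6667
L = rho/(1-rho)
= 0.6667/0.3333
= 2.0000

2.0000


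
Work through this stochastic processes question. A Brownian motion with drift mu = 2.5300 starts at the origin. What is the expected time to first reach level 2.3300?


Expected first passage time = a/mu
= 2.3300/2.5300
= 0.9209

0.9209


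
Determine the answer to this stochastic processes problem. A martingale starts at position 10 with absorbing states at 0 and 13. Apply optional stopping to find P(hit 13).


By optional stopping theorem: E(M at tau) = M(0) = 10
P(hit 13)*13 + P(hit 0)*0 = 10
P(hit 13) = (10 - 0)/(13 - 0) = 10/13 = 0.7692

0.7692


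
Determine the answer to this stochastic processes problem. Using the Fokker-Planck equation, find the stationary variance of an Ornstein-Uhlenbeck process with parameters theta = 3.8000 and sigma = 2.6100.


Stationary variance = sigma^2 / (2*theta)
= 2.6100^2 / (2*3.8000)
= 6.8121 / 7.6000
= 0.8963

0.8963


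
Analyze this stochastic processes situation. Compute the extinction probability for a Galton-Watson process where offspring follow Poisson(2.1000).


Since mu = 2.1000 > 1, extinction prob q < 1.
Solve s = exp(mu*(s-1)) iteratively.
q = 0.1779

0.1779


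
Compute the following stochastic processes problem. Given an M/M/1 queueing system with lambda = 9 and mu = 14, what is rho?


rho = lambda/mu
= 9/14
= 0.6429

0.6429


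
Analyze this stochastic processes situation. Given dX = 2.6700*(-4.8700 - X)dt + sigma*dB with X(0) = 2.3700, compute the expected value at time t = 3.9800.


E[X(t)] = mu + (X(0) - mu)*exp(-theta*t)
= -4.8700 + (2.3700 - -4.8700)*exp(-2.6700*3.9800)
= -4.8700 + 7.2400 * 2.4262e-05
= -4.8698

-4.8698


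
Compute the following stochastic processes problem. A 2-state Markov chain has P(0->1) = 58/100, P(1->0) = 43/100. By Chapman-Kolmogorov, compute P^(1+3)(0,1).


P^4 = P^1 * P^3
Computing via matrix multiplication of the transition matrix.
Entry (0,1) of P^4 = 0.5743

0.5743


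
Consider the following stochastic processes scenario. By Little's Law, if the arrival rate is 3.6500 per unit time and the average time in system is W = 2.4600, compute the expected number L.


Little's Law: L = lambda * W
= 3.6500 * 2.4600
= 8.9790

8.9790


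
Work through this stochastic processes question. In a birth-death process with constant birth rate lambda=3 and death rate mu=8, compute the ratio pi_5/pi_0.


For birth-death process, pi_n/pi_0 = (lambda/mu)^n
= (3/8)^5
= 0.0074

0.0074


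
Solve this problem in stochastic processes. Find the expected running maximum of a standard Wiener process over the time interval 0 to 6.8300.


E(max B(s)) = sqrt(2t/pi)
= sqrt(2*6.8300/pi)
= sqrt(4.3481)
= 2.0852

2.0852


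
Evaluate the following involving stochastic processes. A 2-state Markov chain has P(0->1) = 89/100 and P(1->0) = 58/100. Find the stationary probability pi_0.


Stationary distribution: pi_0 = p10/(p01+p10), pi_1 = p01/(p01+p10)
p01 = 0.8900, p10 = 0.5800
pi_0 = 0.3946

0.3946


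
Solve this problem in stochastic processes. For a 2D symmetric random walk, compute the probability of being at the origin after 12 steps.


P = C(12,6)^2 / 4^12
= 924^2 / 16777216
= 853776 / 16777216
= 0.0509

0.0509


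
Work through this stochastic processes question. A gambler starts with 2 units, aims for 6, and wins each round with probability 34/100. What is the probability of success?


Gambler's ruin formula:
r = q/p = 0.6600/0.3400 = 1.9412
P(win) = (1 - r^i)/(1 - r^N)
= (1 - 1.9412^2)/(1 - 1.9412^6)
= 0.0527

0.0527


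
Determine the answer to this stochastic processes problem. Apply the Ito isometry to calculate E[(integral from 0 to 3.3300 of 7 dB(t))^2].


By Ito isometry: E[(int f dB)^2] = int f^2 dt
= 7^2 * 3.3300
= 49 * 3.3300 = 163.1700

163.1700


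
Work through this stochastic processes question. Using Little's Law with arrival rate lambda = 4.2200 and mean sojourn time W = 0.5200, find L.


Little's Law: L = lambda * W
= 4.2200 * 0.5200
= 2.1944

2.1944


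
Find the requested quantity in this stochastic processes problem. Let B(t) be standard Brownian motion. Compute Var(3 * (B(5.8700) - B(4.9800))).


Var(alpha*(B(t)-B(s))) = alpha^2 * (t-s)
= 3^2 * (5.8700 - 4.9800)
= 9 * 0.8900
= 8.0100

8.0100


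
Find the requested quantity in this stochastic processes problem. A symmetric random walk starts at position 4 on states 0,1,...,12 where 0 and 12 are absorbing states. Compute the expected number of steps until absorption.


For symmetric RW on 0,...,N with absorbing barriers, E(i) = i*(N-i)
E(4) = 4 * 8 = 32

32


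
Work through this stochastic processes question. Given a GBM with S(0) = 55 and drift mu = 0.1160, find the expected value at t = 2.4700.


E[S(t)] = S(0) * exp(mu * t)
= 55 * exp(0.1160 * 2.4700)
= 55 * 1.3318
= 73.2482

73.2482


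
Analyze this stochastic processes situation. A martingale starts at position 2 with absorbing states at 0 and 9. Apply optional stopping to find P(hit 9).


By optional stopping theorem: E(M at tau) = M(0) = 2
P(hit 9)*9 + P(hit 0)*0 = 2
P(hit 9) = (2 - 0)/(9 - 0) = 2/9 = 0.2222

0.2222


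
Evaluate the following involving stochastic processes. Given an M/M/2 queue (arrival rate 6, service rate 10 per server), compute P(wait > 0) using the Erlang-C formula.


a = lambda/mu = 0.6000
rho = a/c = 0.3000
Erlang-C formula applied:
C(c,a) = 0.1385

0.1385


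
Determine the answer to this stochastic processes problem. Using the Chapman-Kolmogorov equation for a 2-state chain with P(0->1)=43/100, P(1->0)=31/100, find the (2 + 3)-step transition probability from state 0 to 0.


P^5 = P^2 * P^3
Computing via matrix multiplication of the transition matrix.
Entry (0,0) of P^5 = 0.4196

0.4196


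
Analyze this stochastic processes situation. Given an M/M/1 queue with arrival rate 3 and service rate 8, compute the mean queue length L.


rho = 3/8 = 0.3750
L = rho/(1-rho)
= 0.3750/0.6250
= 0.6000

0.6000


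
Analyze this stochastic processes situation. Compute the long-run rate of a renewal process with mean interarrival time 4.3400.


Long-run renewal rate = 1/E(X)
= 1/4.3400
= 0.2304

0.2304


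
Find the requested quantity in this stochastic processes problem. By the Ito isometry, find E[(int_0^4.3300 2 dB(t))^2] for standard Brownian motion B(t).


By Ito isometry: E[(int f dB)^2] = int f^2 dt
= 2^2 * 4.3300
= 4 * 4.3300 = 17.3200

17.3200


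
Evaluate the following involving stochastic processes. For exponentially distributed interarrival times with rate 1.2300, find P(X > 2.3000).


P(X > t) = exp(-lambda * t)
= exp(-1.2300 * 2.3000)
= exp(-2.8290) = 0.0591

0.0591


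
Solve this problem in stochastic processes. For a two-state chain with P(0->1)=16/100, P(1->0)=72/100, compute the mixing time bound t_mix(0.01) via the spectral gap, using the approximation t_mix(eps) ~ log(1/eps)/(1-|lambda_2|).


lambda_2 = |1 - p01 - p10| = |1 - 0.1600 - 0.7200| = 0.1200
t_mix ~ log(1/eps)/(1 - |lambda_2|)
= log(100)/(1 - 0.1200) = 4.6052/0.8800
= 5.2331

5.2331


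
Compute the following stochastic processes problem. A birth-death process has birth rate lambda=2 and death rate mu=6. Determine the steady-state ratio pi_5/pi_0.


For birth-death process, pi_n/pi_0 = (lambda/mu)^n
= (2/6)^5
= 0.0041

0.0041


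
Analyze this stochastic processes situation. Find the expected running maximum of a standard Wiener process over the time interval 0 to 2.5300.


E(max B(s)) = sqrt(2t/pi)
= sqrt(2*2.5300/pi)
= sqrt(1.6106)
= 1.2691

1.2691


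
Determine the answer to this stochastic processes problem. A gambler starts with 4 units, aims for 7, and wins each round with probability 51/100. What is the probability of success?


Gambler's ruin formula:
r = q/p = 0.4900/0.5100 = 0.9608
P(win) = (1 - r^i)/(1 - r^N)
= (1 - 0.9608^4)/(1 - 0.9608^7)
= 0.6054

0.6054


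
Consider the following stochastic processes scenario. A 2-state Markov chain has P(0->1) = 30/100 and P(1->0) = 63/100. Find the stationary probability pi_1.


Stationary distribution: pi_0 = p10/(p01+p10), pi_1 = p01/(p01+p10)
p01 = 0.3000, p10 = 0.6300
pi_1 = 0.3226

0.3226


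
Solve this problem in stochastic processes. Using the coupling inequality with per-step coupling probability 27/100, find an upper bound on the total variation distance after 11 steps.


TV distance bound <= (1-delta)^n
= (1 - 0.2700)^11
= 0.7300^11
= 0.0314

0.0314
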